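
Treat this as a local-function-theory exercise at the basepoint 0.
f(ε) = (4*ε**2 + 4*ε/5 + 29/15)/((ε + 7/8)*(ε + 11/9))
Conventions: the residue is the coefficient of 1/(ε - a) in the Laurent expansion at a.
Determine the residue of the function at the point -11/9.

At the order-1 pole -11/9 set g(ε) = (ε - (-11/9))*f(ε) = (4*ε**2 + 4*ε/5 + 29/15)/(ε + 7/8).
Simple pole: residue = g(a) at a = -11/9, which is -22456/1125.

The residue is -22456/1125.


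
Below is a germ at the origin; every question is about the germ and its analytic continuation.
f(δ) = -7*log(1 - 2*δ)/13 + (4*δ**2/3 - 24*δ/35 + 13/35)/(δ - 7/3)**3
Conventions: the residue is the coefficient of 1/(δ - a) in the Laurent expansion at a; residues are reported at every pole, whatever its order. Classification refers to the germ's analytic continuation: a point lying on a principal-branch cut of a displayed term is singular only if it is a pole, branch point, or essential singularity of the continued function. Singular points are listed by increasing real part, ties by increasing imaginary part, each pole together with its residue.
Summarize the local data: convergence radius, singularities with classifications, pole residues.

Radius of convergence at 0: 1/2.
At 1/2: a logarithmic branch point.
At 7/3: a pole of order 3; residue 4/3.

Denominator factor (δ - 7/3)^3: pole of order 3 at 7/3, modulus 7/3.
Branch term (-7/13)*log(1 - δ/(1/2)): its argument vanishes at δ = 1/2, a logarithmic branch point, modulus 1/2.
The radius of convergence is the smallest modulus among the singular points: 1/2.
The branch term is analytic at 7/3 and contributes nothing to the residue; only the rational part matters.
At the order-3 pole 7/3 set g(δ) = (δ - (7/3))^3*(rational part) = 4*δ**2/3 - 24*δ/35 + 13/35.
Order-3 pole: residue = g''(a)/2; g''(7/3) = 8/3, so the residue is 4/3.
List the singular points by increasing real part (a conjugate pair: the negative imaginary part first).


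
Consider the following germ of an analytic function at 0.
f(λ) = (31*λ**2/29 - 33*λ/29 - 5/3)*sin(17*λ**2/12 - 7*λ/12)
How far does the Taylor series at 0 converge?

The factor sin(17*λ**2/12 - 7*λ/12) is entire and contributes no finite singular point.
The polynomial part has no poles.
No finite singular points: the Taylor series at 0 converges everywhere.

The radius of convergence is infinite.


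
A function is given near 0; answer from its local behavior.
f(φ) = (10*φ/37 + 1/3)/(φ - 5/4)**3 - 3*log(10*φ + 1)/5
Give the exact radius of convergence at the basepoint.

Denominator factor (φ - 5/4)^3: pole of order 3 at 5/4, modulus 5/4.
Branch term (-3/5)*log(1 - φ/(-1/10)): its argument vanishes at φ = -1/10, a logarithmic branch point, modulus 1/10.
The radius of convergence is the smallest modulus among the singular points: 1/10.

The radius of convergence is 1/10.


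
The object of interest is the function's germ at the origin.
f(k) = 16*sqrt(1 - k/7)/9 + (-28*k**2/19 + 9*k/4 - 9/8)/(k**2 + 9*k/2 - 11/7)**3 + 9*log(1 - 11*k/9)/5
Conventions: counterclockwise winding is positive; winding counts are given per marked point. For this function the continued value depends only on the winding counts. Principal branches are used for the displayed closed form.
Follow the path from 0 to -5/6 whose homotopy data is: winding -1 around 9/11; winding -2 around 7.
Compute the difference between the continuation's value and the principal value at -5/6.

The rational part is single-valued and drops out of the difference; each branch term changes only by its own monodromy.
(9/5)*log(1 - k/(9/11)): each positive loop around 9/11 adds 2*pi*i to the log, so winding -1 contributes (9/5)*(-1)*2*pi*i = -(18/5)*pi*i.
(16/9)*sqrt(1 - k/(7)): winding -2 is even, the square root returns to the same sheet, contribution 0.
Summing the contributions at k = -5/6 gives -(18/5)*pi*i.

Continued minus principal equals -(18/5)*pi*i.


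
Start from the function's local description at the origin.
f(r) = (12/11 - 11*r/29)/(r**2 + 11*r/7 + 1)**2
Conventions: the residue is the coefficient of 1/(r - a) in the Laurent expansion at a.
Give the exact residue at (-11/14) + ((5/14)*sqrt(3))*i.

The residue is -((303947/358875)*sqrt(3))*i.

The factor r**2 + 11*r/7 + 1 splits as (r - a)(r - a') with a = (-11/14) + ((5/14)*sqrt(3))*i, a' = (-11/14) - ((5/14)*sqrt(3))*i. At the order-2 pole a set g(r) = (r - a)^2*f(r) = [12/11 - 11*r/29] / (r - a')^2.
Order-2 pole: residue = g'(a); g'((-11/14) + ((5/14)*sqrt(3))*i) = -((303947/358875)*sqrt(3))*i, so the residue is -((303947/358875)*sqrt(3))*i.


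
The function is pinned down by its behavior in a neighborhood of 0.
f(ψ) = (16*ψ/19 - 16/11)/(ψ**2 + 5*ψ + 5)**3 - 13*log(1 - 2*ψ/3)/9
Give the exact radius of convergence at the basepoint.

The radius of convergence is 5/2 - (1/2)*sqrt(5).

Denominator factor (ψ**2 + 5*ψ + 5)^3: discriminant 5, real irrational roots -5/2 + (1/2)*sqrt(5) and -5/2 - (1/2)*sqrt(5); poles of order 3, moduli 5/2 - (1/2)*sqrt(5) and 5/2 + (1/2)*sqrt(5).
Branch term (-13/9)*log(1 - ψ/(3/2)): its argument vanishes at ψ = 3/2, a logarithmic branch point, modulus 3/2.
The radius of convergence is the smallest modulus among the singular points: 5/2 - (1/2)*sqrt(5).


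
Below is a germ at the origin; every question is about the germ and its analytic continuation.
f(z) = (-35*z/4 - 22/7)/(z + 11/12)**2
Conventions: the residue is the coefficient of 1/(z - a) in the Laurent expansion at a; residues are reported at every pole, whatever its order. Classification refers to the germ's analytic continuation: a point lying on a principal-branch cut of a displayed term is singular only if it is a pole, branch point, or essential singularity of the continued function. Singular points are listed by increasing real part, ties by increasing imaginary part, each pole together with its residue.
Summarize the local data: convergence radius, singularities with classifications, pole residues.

Radius of convergence at 0: 11/12.
At -11/12: a pole of order 2; residue -35/4.

Denominator factor (z + 11/12)^2: pole of order 2 at -11/12, modulus 11/12.
The radius of convergence is the smallest modulus among the singular points: 11/12.
At the order-2 pole -11/12 set g(z) = (z - (-11/12))^2*f(z) = -35*z/4 - 22/7.
Order-2 pole: residue = g'(a); g'(-11/12) = -35/4, so the residue is -35/4.


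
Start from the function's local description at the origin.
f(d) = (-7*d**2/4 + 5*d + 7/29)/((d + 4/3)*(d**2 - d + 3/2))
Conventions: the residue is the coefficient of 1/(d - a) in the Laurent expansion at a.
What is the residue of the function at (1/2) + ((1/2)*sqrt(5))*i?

The residue is (3063/19256) - ((51351/96280)*sqrt(5))*i.


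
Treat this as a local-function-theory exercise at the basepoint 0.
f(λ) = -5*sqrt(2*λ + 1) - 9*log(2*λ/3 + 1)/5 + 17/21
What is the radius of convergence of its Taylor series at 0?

The radius of convergence is 1/2.

Branch term (-5)*sqrt(1 - λ/(-1/2)): its argument vanishes at λ = -1/2, a square-root branch point, modulus 1/2.
Branch term (-9/5)*log(1 - λ/(-3/2)): its argument vanishes at λ = -3/2, a logarithmic branch point, modulus 3/2.
The radius of convergence is the smallest modulus among the singular points: 1/2.


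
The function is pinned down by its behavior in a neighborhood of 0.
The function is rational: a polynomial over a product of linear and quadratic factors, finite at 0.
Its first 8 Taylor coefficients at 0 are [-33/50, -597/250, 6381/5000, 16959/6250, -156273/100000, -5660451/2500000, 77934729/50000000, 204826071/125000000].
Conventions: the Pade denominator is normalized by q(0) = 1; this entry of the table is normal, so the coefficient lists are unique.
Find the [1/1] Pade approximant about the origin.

Taylor coefficients needed (read off): a_0 = -33/50, a_1 = -597/250, a_2 = 6381/5000.
Write the denominator as Q(ζ) = 1 + q1*ζ. Requiring Q*f - P = O(ζ^3) with deg P <= 1 kills the coefficients of ζ^2..ζ^2 in Q*f:
  ζ^2: a_2 + q1*a_1 = 0, i.e. 6381/5000 + (-597/250)*q1 = 0.
Solving this linear system: q1 = 2127/3980.
The numerator is Q*f truncated at degree 1: P0 = a_0 = -33/50; P1 = a_1 + q1*a_0 = -545403/199000.

The Pade approximant has numerator coefficients [-33/50, -545403/199000]; denominator coefficients [1, 2127/3980].


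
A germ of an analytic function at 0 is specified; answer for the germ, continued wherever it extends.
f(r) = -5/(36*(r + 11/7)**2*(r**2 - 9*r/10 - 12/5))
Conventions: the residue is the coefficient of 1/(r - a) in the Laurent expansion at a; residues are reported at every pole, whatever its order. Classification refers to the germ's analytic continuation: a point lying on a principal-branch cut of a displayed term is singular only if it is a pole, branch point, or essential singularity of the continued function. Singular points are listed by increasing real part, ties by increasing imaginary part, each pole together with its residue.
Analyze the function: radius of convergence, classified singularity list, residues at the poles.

Radius of convergence at 0: -9/20 + (1/20)*sqrt(1041).
At -11/7: a pole of order 2; residue -2426725/9513522.
At 9/20 - (1/20)*sqrt(1041): a pole of order 1; residue 2426725/19027044 + (80297525/19807152804)*sqrt(1041).
At 9/20 + (1/20)*sqrt(1041): a pole of order 1; residue 2426725/19027044 - (80297525/19807152804)*sqrt(1041).

Denominator factor (r**2 - 9*r/10 - 12/5): discriminant 1041/100, real irrational roots 9/20 + (1/20)*sqrt(1041) and 9/20 - (1/20)*sqrt(1041); poles of order 1, moduli 9/20 + (1/20)*sqrt(1041) and -9/20 + (1/20)*sqrt(1041).
Denominator factor (r + 11/7)^2: pole of order 2 at -11/7, modulus 11/7.
The radius of convergence is the smallest modulus among the singular points: -9/20 + (1/20)*sqrt(1041).
At the order-2 pole -11/7 set g(r) = (r - (-11/7))^2*f(r) = -5/(36*(r**2 - 9*r/10 - 12/5)).
Order-2 pole: residue = g'(a); g'(-11/7) = -2426725/9513522, so the residue is -2426725/9513522.
The factor r**2 - 9*r/10 - 12/5 splits as (r - a)(r - a') with a = 9/20 - (1/20)*sqrt(1041), a' = 9/20 + (1/20)*sqrt(1041). At the order-1 pole a set g(r) = (r - a)*f(r) = [-5/(36*(r + 11/7)**2)] / (r - a').
Simple pole: residue = g(a) at a = 9/20 - (1/20)*sqrt(1041), which is 2426725/19027044 + (80297525/19807152804)*sqrt(1041).
The factor r**2 - 9*r/10 - 12/5 splits as (r - a)(r - a') with a = 9/20 + (1/20)*sqrt(1041), a' = 9/20 - (1/20)*sqrt(1041). At the order-1 pole a set g(r) = (r - a)*f(r) = [-5/(36*(r + 11/7)**2)] / (r - a').
Simple pole: residue = g(a) at a = 9/20 + (1/20)*sqrt(1041), which is 2426725/19027044 - (80297525/19807152804)*sqrt(1041).
List the singular points by increasing real part (a conjugate pair: the negative imaginary part first).


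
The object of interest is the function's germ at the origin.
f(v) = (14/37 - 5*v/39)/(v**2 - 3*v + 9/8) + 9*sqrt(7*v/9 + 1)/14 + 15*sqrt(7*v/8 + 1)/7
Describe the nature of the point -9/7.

The term (9/14)*sqrt(1 - v/(-9/7)) has argument 1 - -9/7/(-9/7) = 0 at -9/7: a square-root (algebraic, two-sheeted) branch point; the remaining terms are analytic or single-valued there.

The point is an algebraic (square-root) branch point.


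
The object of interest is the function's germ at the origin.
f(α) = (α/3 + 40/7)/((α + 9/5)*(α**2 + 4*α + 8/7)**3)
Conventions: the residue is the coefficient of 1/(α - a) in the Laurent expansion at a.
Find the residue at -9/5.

The residue is -27409375/119823157.

At the order-1 pole -9/5 set g(α) = (α - (-9/5))*f(α) = (α/3 + 40/7)/(α**2 + 4*α + 8/7)**3.
Simple pole: residue = g(a) at a = -9/5, which is -27409375/119823157.


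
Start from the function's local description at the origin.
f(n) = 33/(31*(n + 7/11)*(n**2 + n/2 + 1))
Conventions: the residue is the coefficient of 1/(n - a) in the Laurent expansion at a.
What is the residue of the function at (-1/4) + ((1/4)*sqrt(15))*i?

The factor n**2 + n/2 + 1 splits as (n - a)(n - a') with a = (-1/4) + ((1/4)*sqrt(15))*i, a' = (-1/4) - ((1/4)*sqrt(15))*i. At the order-1 pole a set g(n) = (n - a)*f(n) = [33/(31*(n + 7/11))] / (n - a').
Simple pole: residue = g(a) at a = (-1/4) + ((1/4)*sqrt(15))*i, which is (-3993/8153) - ((2057/40765)*sqrt(15))*i.

The residue is (-3993/8153) - ((2057/40765)*sqrt(15))*i.


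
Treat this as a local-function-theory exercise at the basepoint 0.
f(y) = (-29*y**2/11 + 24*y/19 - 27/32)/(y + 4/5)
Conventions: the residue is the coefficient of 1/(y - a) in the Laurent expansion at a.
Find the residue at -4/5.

At the order-1 pole -4/5 set g(y) = (y - (-4/5))*f(y) = -29*y**2/11 + 24*y/19 - 27/32.
Simple pole: residue = g(a) at a = -4/5, which is -592147/167200.

The residue is -592147/167200.


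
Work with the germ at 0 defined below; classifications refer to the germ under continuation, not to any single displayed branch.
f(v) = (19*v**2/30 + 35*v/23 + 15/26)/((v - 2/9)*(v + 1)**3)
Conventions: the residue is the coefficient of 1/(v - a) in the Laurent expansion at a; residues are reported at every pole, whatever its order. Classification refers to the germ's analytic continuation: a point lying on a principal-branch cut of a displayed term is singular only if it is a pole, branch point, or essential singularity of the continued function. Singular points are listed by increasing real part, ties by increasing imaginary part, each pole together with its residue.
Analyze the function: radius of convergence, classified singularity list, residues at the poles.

Denominator factor (v - 2/9): pole of order 1 at 2/9, modulus 2/9.
Denominator factor (v + 1)^3: pole of order 3 at -1, modulus 1.
The radius of convergence is the smallest modulus among the singular points: 2/9.
At the order-3 pole -1 set g(v) = (v - (-1))^3*f(v) = (19*v**2/30 + 35*v/23 + 15/26)/(v - 2/9).
Order-3 pole: residue = g''(a)/2; g''(-1) = -187527/180895, so the residue is -187527/361790.
At the order-1 pole 2/9 set g(v) = (v - (2/9))*f(v) = (19*v**2/30 + 35*v/23 + 15/26)/(v + 1)**3.
Simple pole: residue = g(a) at a = 2/9, which is 187527/361790.
List the singular points by increasing real part (a conjugate pair: the negative imaginary part first).

Radius of convergence at 0: 2/9.
At -1: a pole of order 3; residue -187527/361790.
At 2/9: a pole of order 1; residue 187527/361790.


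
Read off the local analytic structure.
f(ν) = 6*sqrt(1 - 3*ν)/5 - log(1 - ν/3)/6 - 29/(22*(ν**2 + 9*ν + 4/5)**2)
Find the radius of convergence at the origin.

The radius of convergence is 9/2 - (1/10)*sqrt(1945).

Denominator factor (ν**2 + 9*ν + 4/5)^2: discriminant 389/5, real irrational roots -9/2 + (1/10)*sqrt(1945) and -9/2 - (1/10)*sqrt(1945); poles of order 2, moduli 9/2 - (1/10)*sqrt(1945) and 9/2 + (1/10)*sqrt(1945).
Branch term (-1/6)*log(1 - ν/(3)): its argument vanishes at ν = 3, a logarithmic branch point, modulus 3.
Branch term (6/5)*sqrt(1 - ν/(1/3)): its argument vanishes at ν = 1/3, a square-root branch point, modulus 1/3.
The radius of convergence is the smallest modulus among the singular points: 9/2 - (1/10)*sqrt(1945).


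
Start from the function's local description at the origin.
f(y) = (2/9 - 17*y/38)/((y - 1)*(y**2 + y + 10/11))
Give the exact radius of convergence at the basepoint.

The radius of convergence is (1/11)*sqrt(110).

Denominator factor (y - 1): pole of order 1 at 1, modulus 1.
Denominator factor (y**2 + y + 10/11): discriminant -29/11, complex-conjugate roots (-1/2) + ((1/22)*sqrt(319))*i and (-1/2) - ((1/22)*sqrt(319))*i; poles of order 1, moduli (1/11)*sqrt(110) and (1/11)*sqrt(110).
The radius of convergence is the smallest modulus among the singular points: (1/11)*sqrt(110).


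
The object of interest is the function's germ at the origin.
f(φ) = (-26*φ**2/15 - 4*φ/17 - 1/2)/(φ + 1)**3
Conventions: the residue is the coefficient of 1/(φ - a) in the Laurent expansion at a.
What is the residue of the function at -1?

At the order-3 pole -1 set g(φ) = (φ - (-1))^3*f(φ) = -26*φ**2/15 - 4*φ/17 - 1/2.
Order-3 pole: residue = g''(a)/2; g''(-1) = -52/15, so the residue is -26/15.

The residue is -26/15.


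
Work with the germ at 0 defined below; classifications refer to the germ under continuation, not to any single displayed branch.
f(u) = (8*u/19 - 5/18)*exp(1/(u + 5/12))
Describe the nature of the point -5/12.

The exponent 1/(u - (-5/12)) has a pole at -5/12, so exp(1/(u - (-5/12))) takes every nonzero value near it: an essential singularity (not a pole of any order).

The point is an essential singularity.


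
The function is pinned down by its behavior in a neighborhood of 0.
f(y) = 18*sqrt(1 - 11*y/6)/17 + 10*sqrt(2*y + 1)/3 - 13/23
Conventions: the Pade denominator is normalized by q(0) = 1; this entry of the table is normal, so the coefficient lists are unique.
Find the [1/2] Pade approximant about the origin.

Taylor coefficients needed (expand at 0): a_0 = 4489/1173, a_1 = 241/102, a_2 = -1723/816, a_3 = 4109/3264.
Write the denominator as Q(y) = 1 + q1*y + q2*y^2. Requiring Q*f - P = O(y^4) with deg P <= 1 kills the coefficients of y^2..y^3 in Q*f:
  y^2: a_2 + q1*a_1 + q2*a_0 = 0, i.e. -1723/816 + (241/102)*q1 + (4489/1173)*q2 = 0.
  y^3: a_3 + q1*a_2 + q2*a_1 = 0, i.e. 4109/3264 + (-1723/816)*q1 + (241/102)*q2 = 0.
Solving this linear system: q1 = 70709/98516, q2 = 42803/394064.
The numerator is Q*f truncated at degree 1: P0 = a_0 = 4489/1173; P1 = a_1 + q1*a_0 = 590449795/115559268.

The Pade approximant has numerator coefficients [4489/1173, 590449795/115559268]; denominator coefficients [1, 70709/98516, 42803/394064].


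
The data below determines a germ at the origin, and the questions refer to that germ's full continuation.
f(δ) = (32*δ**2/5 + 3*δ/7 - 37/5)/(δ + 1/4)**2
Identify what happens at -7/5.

The point is a regular point.

Denominator factors: δ + 1/4 = -23/20 at δ = -7/5 — none vanishes.
So the germ continues analytically to -7/5.


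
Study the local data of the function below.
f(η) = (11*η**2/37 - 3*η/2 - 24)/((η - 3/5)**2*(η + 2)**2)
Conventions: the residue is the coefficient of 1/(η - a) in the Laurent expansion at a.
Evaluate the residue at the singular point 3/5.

The residue is 431175/162578.

At the order-2 pole 3/5 set g(η) = (η - (3/5))^2*f(η) = (11*η**2/37 - 3*η/2 - 24)/(η + 2)**2.
Order-2 pole: residue = g'(a); g'(3/5) = 431175/162578, so the residue is 431175/162578.


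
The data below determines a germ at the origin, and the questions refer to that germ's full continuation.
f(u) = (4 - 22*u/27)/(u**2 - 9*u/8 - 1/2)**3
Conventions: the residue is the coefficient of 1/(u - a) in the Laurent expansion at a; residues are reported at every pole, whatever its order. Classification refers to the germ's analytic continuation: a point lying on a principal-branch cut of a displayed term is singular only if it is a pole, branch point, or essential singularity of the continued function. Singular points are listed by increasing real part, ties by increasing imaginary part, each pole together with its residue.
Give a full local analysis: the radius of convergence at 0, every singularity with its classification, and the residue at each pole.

Denominator factor (u**2 - 9*u/8 - 1/2)^3: discriminant 209/64, real irrational roots 9/16 + (1/16)*sqrt(209) and 9/16 - (1/16)*sqrt(209); poles of order 3, moduli 9/16 + (1/16)*sqrt(209) and -9/16 + (1/16)*sqrt(209).
The radius of convergence is the smallest modulus among the singular points: -9/16 + (1/16)*sqrt(209).
The factor u**2 - 9*u/8 - 1/2 splits as (u - a)(u - a') with a = 9/16 - (1/16)*sqrt(209), a' = 9/16 + (1/16)*sqrt(209). At the order-3 pole a set g(u) = (u - a)^3*f(u) = [4 - 22*u/27] / (u - a')^3.
Order-3 pole: residue = g''(a)/2; g''(9/16 - (1/16)*sqrt(209)) = -(1392640/9129329)*sqrt(209), so the residue is -(696320/9129329)*sqrt(209).
The factor u**2 - 9*u/8 - 1/2 splits as (u - a)(u - a') with a = 9/16 + (1/16)*sqrt(209), a' = 9/16 - (1/16)*sqrt(209). At the order-3 pole a set g(u) = (u - a)^3*f(u) = [4 - 22*u/27] / (u - a')^3.
Order-3 pole: residue = g''(a)/2; g''(9/16 + (1/16)*sqrt(209)) = (1392640/9129329)*sqrt(209), so the residue is (696320/9129329)*sqrt(209).
List the singular points by increasing real part (a conjugate pair: the negative imaginary part first).

Radius of convergence at 0: -9/16 + (1/16)*sqrt(209).
At 9/16 - (1/16)*sqrt(209): a pole of order 3; residue -(696320/9129329)*sqrt(209).
At 9/16 + (1/16)*sqrt(209): a pole of order 3; residue (696320/9129329)*sqrt(209).


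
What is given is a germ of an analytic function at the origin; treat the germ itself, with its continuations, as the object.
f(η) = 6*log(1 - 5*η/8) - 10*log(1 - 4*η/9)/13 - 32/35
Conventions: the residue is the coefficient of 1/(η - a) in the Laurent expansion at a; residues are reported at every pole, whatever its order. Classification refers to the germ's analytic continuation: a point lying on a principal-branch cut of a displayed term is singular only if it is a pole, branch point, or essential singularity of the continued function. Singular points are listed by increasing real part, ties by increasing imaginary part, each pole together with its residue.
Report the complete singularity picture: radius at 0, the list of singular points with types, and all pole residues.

Radius of convergence at 0: 8/5.
At 8/5: a logarithmic branch point.
At 9/4: a logarithmic branch point.

Branch term (6)*log(1 - η/(8/5)): its argument vanishes at η = 8/5, a logarithmic branch point, modulus 8/5.
Branch term (-10/13)*log(1 - η/(9/4)): its argument vanishes at η = 9/4, a logarithmic branch point, modulus 9/4.
The radius of convergence is the smallest modulus among the singular points: 8/5.
List the singular points by increasing real part (a conjugate pair: the negative imaginary part first).


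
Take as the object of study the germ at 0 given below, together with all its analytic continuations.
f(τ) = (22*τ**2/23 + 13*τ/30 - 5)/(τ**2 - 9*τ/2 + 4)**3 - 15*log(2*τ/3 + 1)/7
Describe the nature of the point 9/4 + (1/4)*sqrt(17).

The point is a pole of order 3.

The denominator factor τ**2 - 9*τ/2 + 4 vanishes at 9/4 + (1/4)*sqrt(17) and appears to the power 3; the numerator there equals 1687/920 + (3269/2760)*sqrt(17), nonzero, and no other factor vanishes.
The branch terms are analytic at this point.
Hence a pole whose order is the multiplicity, 3.


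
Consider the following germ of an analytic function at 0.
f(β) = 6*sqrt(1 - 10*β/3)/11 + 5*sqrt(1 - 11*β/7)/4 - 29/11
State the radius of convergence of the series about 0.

The radius of convergence is 3/10.

Branch term (5/4)*sqrt(1 - β/(7/11)): its argument vanishes at β = 7/11, a square-root branch point, modulus 7/11.
Branch term (6/11)*sqrt(1 - β/(3/10)): its argument vanishes at β = 3/10, a square-root branch point, modulus 3/10.
The radius of convergence is the smallest modulus among the singular points: 3/10.


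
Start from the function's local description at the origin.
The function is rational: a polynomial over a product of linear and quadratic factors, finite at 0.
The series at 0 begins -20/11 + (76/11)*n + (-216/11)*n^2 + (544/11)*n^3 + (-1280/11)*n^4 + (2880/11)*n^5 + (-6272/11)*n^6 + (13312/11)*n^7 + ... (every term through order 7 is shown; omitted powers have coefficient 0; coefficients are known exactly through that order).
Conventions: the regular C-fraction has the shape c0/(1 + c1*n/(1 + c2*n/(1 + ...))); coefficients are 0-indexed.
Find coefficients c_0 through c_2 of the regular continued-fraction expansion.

The regular C-fraction coefficients are [-20/11, 19/5, -91/95].

Taylor coefficients (read off): a_0 = -20/11, a_1 = 76/11, a_2 = -216/11.
c0 = a_0 = -20/11. Peel one level at a time: if S = 1 + c*n/S' with S'(0) = 1, then c is the n-coefficient of S and S' = c*n/(S - 1).
S_1 = c0/f = 1 + (19/5)*n + (91/25)*n^2 + ...; c1 = 19/5.
S_2 = c1*n/(S_1 - 1) = 1 + (-91/95)*n + ...; c2 = -91/95.


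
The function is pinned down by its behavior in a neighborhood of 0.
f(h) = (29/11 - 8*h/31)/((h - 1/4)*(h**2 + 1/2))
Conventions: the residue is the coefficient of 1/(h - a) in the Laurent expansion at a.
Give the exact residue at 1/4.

The residue is 14032/3069.

At the order-1 pole 1/4 set g(h) = (h - (1/4))*f(h) = (29/11 - 8*h/31)/(h**2 + 1/2).
Simple pole: residue = g(a) at a = 1/4, which is 14032/3069.


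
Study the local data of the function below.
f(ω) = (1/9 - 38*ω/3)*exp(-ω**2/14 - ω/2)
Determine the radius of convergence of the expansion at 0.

The radius of convergence is infinite.

The factor exp(-ω**2/14 - ω/2) is entire and contributes no finite singular point.
The polynomial part has no poles.
No finite singular points: the Taylor series at 0 converges everywhere.


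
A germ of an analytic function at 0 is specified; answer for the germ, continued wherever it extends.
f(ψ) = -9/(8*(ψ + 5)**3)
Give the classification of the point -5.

The point is a pole of order 3.

The denominator factor ψ + 5 vanishes at -5 and appears to the power 3; the numerator there equals -9/8, nonzero, and no other factor vanishes.
Hence a pole whose order is the multiplicity, 3.


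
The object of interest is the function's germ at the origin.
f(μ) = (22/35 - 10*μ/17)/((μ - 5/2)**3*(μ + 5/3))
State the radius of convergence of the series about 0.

Denominator factor (μ - 5/2)^3: pole of order 3 at 5/2, modulus 5/2.
Denominator factor (μ + 5/3): pole of order 1 at -5/3, modulus 5/3.
The radius of convergence is the smallest modulus among the singular points: 5/3.

The radius of convergence is 5/3.


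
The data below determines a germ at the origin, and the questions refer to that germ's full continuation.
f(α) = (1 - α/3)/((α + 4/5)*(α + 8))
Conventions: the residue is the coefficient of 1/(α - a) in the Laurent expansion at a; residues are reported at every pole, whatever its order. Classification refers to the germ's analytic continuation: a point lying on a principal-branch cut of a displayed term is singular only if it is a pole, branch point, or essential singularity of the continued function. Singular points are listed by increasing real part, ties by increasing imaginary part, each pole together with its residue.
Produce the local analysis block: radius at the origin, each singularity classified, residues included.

Radius of convergence at 0: 4/5.
At -8: a pole of order 1; residue -55/108.
At -4/5: a pole of order 1; residue 19/108.

Denominator factor (α + 4/5): pole of order 1 at -4/5, modulus 4/5.
Denominator factor (α + 8): pole of order 1 at -8, modulus 8.
The radius of convergence is the smallest modulus among the singular points: 4/5.
At the order-1 pole -8 set g(α) = (α - (-8))*f(α) = (1 - α/3)/(α + 4/5).
Simple pole: residue = g(a) at a = -8, which is -55/108.
At the order-1 pole -4/5 set g(α) = (α - (-4/5))*f(α) = (1 - α/3)/(α + 8).
Simple pole: residue = g(a) at a = -4/5, which is 19/108.
List the singular points by increasing real part (a conjugate pair: the negative imaginary part first).


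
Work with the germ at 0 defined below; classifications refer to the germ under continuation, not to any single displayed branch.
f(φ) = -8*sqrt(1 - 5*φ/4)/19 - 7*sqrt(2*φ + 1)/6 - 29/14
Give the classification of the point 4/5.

The term (-8/19)*sqrt(1 - φ/(4/5)) has argument 1 - 4/5/(4/5) = 0 at 4/5: a square-root (algebraic, two-sheeted) branch point; the remaining terms are analytic or single-valued there.

The point is an algebraic (square-root) branch point.


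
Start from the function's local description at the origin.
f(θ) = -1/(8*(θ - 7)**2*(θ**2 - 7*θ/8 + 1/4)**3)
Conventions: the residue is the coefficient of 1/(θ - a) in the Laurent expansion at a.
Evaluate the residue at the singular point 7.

At the order-2 pole 7 set g(θ) = (θ - (7))^2*f(θ) = -1/(8*(θ**2 - 7*θ/8 + 1/4)**3).
Order-2 pole: residue = g'(a); g'(7) = 448/314821125, so the residue is 448/314821125.

The residue is 448/314821125.


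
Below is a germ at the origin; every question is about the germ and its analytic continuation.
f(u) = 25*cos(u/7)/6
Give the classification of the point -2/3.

There is no denominator, hence no pole anywhere.
The factor cos(u/7) is entire.
So the germ continues analytically to -2/3.

The point is a regular point.


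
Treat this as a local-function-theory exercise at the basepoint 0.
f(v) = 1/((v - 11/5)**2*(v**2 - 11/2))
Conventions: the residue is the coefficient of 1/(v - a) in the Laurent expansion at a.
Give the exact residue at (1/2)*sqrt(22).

The residue is 500/99 + (1175/1089)*sqrt(22).

The factor v**2 - 11/2 splits as (v - a)(v - a') with a = (1/2)*sqrt(22), a' = -(1/2)*sqrt(22). At the order-1 pole a set g(v) = (v - a)*f(v) = [(v - 11/5)**(-2)] / (v - a').
Simple pole: residue = g(a) at a = (1/2)*sqrt(22), which is 500/99 + (1175/1089)*sqrt(22).


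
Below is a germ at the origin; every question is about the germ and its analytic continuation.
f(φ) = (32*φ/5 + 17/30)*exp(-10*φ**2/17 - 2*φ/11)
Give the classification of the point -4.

There is no denominator, hence no pole anywhere.
The factor exp(-10*φ**2/17 - 2*φ/11) is entire.
So the germ continues analytically to -4.

The point is a regular point.


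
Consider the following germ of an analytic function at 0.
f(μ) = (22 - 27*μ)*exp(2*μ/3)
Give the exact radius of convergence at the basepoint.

The radius of convergence is infinite.

The factor exp(2*μ/3) is entire and contributes no finite singular point.
The polynomial part has no poles.
No finite singular points: the Taylor series at 0 converges everywhere.


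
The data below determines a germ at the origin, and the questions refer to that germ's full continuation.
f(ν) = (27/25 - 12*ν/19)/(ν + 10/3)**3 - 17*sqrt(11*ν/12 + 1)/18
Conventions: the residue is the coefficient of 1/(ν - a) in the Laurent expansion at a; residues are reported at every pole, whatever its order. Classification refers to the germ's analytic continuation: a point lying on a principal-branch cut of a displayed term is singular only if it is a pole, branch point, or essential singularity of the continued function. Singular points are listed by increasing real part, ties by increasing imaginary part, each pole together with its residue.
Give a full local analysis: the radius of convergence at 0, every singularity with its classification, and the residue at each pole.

Denominator factor (ν + 10/3)^3: pole of order 3 at -10/3, modulus 10/3.
Branch term (-17/18)*sqrt(1 - ν/(-12/11)): its argument vanishes at ν = -12/11, a square-root branch point, modulus 12/11.
The radius of convergence is the smallest modulus among the singular points: 12/11.
The branch term is analytic at -10/3 and contributes nothing to the residue; only the rational part matters.
At the order-3 pole -10/3 set g(ν) = (ν - (-10/3))^3*(rational part) = 27/25 - 12*ν/19.
Order-3 pole: residue = g''(a)/2; g''(-10/3) = 0, so the residue is 0.
List the singular points by increasing real part (a conjugate pair: the negative imaginary part first).

Radius of convergence at 0: 12/11.
At -10/3: a pole of order 3; residue 0.
At -12/11: an algebraic (square-root) branch point.


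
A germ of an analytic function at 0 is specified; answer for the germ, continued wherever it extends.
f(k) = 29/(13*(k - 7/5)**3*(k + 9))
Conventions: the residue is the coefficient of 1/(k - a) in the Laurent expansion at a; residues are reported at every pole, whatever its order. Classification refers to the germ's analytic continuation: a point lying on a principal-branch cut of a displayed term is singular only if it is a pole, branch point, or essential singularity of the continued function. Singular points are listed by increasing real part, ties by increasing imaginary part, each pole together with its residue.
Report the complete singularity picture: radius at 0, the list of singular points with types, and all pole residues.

Radius of convergence at 0: 7/5.
At -9: a pole of order 1; residue -3625/1827904.
At 7/5: a pole of order 3; residue 3625/1827904.

Denominator factor (k - 7/5)^3: pole of order 3 at 7/5, modulus 7/5.
Denominator factor (k + 9): pole of order 1 at -9, modulus 9.
The radius of convergence is the smallest modulus among the singular points: 7/5.
At the order-1 pole -9 set g(k) = (k - (-9))*f(k) = 29/(13*(k - 7/5)**3).
Simple pole: residue = g(a) at a = -9, which is -3625/1827904.
At the order-3 pole 7/5 set g(k) = (k - (7/5))^3*f(k) = 29/(13*(k + 9)).
Order-3 pole: residue = g''(a)/2; g''(7/5) = 3625/913952, so the residue is 3625/1827904.
List the singular points by increasing real part (a conjugate pair: the negative imaginary part first).


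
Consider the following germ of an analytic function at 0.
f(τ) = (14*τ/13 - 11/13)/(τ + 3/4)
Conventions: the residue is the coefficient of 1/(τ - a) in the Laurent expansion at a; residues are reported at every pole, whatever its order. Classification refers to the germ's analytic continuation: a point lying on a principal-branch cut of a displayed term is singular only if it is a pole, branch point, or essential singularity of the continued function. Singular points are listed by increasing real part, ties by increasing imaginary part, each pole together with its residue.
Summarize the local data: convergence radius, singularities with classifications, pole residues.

Radius of convergence at 0: 3/4.
At -3/4: a pole of order 1; residue -43/26.

Denominator factor (τ + 3/4): pole of order 1 at -3/4, modulus 3/4.
The radius of convergence is the smallest modulus among the singular points: 3/4.
At the order-1 pole -3/4 set g(τ) = (τ - (-3/4))*f(τ) = 14*τ/13 - 11/13.
Simple pole: residue = g(a) at a = -3/4, which is -43/26.


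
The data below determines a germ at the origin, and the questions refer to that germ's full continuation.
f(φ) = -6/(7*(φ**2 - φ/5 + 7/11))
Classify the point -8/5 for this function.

Denominator factors: φ**2 - φ/5 + 7/11 = 967/275 at φ = -8/5 — none vanishes.
So the germ continues analytically to -8/5.

The point is a regular point.


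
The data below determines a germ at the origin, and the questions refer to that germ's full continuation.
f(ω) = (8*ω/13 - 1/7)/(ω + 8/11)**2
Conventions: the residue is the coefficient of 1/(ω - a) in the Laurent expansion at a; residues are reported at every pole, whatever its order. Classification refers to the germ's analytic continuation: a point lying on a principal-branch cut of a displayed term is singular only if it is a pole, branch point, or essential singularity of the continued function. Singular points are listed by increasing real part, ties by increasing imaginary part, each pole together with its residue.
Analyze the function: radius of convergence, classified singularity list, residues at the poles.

Denominator factor (ω + 8/11)^2: pole of order 2 at -8/11, modulus 8/11.
The radius of convergence is the smallest modulus among the singular points: 8/11.
At the order-2 pole -8/11 set g(ω) = (ω - (-8/11))^2*f(ω) = 8*ω/13 - 1/7.
Order-2 pole: residue = g'(a); g'(-8/11) = 8/13, so the residue is 8/13.

Radius of convergence at 0: 8/11.
At -8/11: a pole of order 2; residue 8/13.


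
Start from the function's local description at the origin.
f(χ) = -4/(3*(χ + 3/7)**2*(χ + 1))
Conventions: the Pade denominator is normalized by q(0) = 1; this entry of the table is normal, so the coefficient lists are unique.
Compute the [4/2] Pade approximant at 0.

The Pade approximant has numerator coefficients [-196/27, 1281448/187461, -1133272/187461, 873964/187461, -470596/187461]; denominator coefficients [1, 98417/20829, 350413/62487].

Taylor coefficients needed (expand at 0): a_0 = -196/27, a_1 = 3332/81, a_2 = -4312/27, a_3 = 385336/729, a_4 = -3508988/2187, a_5 = 10097332/2187, a_6 = -252290416/19683.
Write the denominator as Q(χ) = 1 + q1*χ + q2*χ^2. Requiring Q*f - P = O(χ^7) with deg P <= 4 kills the coefficients of χ^5..χ^6 in Q*f:
  χ^5: a_5 + q1*a_4 + q2*a_3 = 0, i.e. 10097332/2187 + (-3508988/2187)*q1 + (385336/729)*q2 = 0.
  χ^6: a_6 + q1*a_5 + q2*a_4 = 0, i.e. -252290416/19683 + (10097332/2187)*q1 + (-3508988/2187)*q2 = 0.
Solving this linear system: q1 = 98417/20829, q2 = 350413/62487.
The numerator is Q*f truncated at degree 4: P0 = a_0 = -196/27; P1 = a_1 + q1*a_0 = 1281448/187461; P2 = a_2 + q1*a_1 + q2*a_0 = -1133272/187461; P3 = a_3 + q1*a_2 + q2*a_1 = 873964/187461; P4 = a_4 + q1*a_3 + q2*a_2 = -470596/187461.


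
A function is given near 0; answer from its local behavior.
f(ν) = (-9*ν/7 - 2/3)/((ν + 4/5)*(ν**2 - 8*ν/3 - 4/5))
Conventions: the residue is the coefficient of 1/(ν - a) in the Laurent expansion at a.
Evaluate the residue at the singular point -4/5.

The residue is 95/518.

At the order-1 pole -4/5 set g(ν) = (ν - (-4/5))*f(ν) = (-9*ν/7 - 2/3)/(ν**2 - 8*ν/3 - 4/5).
Simple pole: residue = g(a) at a = -4/5, which is 95/518.


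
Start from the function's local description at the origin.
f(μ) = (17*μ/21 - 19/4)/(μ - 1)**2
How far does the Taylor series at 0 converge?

Denominator factor (μ - 1)^2: pole of order 2 at 1, modulus 1.
The radius of convergence is the smallest modulus among the singular points: 1.

The radius of convergence is 1.


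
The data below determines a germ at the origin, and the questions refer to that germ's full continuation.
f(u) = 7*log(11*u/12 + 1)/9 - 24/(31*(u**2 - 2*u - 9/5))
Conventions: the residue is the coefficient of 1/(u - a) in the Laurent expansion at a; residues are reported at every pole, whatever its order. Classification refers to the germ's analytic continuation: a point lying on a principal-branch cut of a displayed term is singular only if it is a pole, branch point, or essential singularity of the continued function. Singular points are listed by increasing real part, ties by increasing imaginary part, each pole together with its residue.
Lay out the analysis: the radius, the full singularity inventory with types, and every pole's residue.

Radius of convergence at 0: -1 + (1/5)*sqrt(70).
At -12/11: a logarithmic branch point.
At 1 - (1/5)*sqrt(70): a pole of order 1; residue (6/217)*sqrt(70).
At 1 + (1/5)*sqrt(70): a pole of order 1; residue -(6/217)*sqrt(70).

Denominator factor (u**2 - 2*u - 9/5): discriminant 56/5, real irrational roots 1 + (1/5)*sqrt(70) and 1 - (1/5)*sqrt(70); poles of order 1, moduli 1 + (1/5)*sqrt(70) and -1 + (1/5)*sqrt(70).
Branch term (7/9)*log(1 - u/(-12/11)): its argument vanishes at u = -12/11, a logarithmic branch point, modulus 12/11.
The radius of convergence is the smallest modulus among the singular points: -1 + (1/5)*sqrt(70).
The branch term is analytic at 1 - (1/5)*sqrt(70) and contributes nothing to the residue; only the rational part matters.
The factor u**2 - 2*u - 9/5 splits as (u - a)(u - a') with a = 1 - (1/5)*sqrt(70), a' = 1 + (1/5)*sqrt(70). At the order-1 pole a set g(u) = (u - a)*(rational part) = [-24/31] / (u - a').
Simple pole: residue = g(a) at a = 1 - (1/5)*sqrt(70), which is (6/217)*sqrt(70).
The branch term is analytic at 1 + (1/5)*sqrt(70) and contributes nothing to the residue; only the rational part matters.
The factor u**2 - 2*u - 9/5 splits as (u - a)(u - a') with a = 1 + (1/5)*sqrt(70), a' = 1 - (1/5)*sqrt(70). At the order-1 pole a set g(u) = (u - a)*(rational part) = [-24/31] / (u - a').
Simple pole: residue = g(a) at a = 1 + (1/5)*sqrt(70), which is -(6/217)*sqrt(70).
List the singular points by increasing real part (a conjugate pair: the negative imaginary part first).


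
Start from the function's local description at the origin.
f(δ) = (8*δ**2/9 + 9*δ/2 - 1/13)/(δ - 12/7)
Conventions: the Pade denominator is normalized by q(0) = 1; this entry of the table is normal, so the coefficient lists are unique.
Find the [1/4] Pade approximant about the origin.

The Pade approximant has numerator coefficients [7/156, -442874241593/168148132776]; denominator coefficients [1, -560638701/718581764, 248337044/1616808969, -5432128/179645441, 86914048/14551280721].

Taylor coefficients needed (expand at 0): a_0 = 7/156, a_1 = -4865/1872, a_2 = -45703/22464, a_3 = -319921/269568, a_4 = -2239447/3234816, a_5 = -15676129/38817792.
Write the denominator as Q(δ) = 1 + q1*δ + q2*δ^2 + q3*δ^3 + q4*δ^4. Requiring Q*f - P = O(δ^6) with deg P <= 1 kills the coefficients of δ^2..δ^5 in Q*f:
  δ^2: a_2 + q1*a_1 + q2*a_0 = 0, i.e. -45703/22464 + (-4865/1872)*q1 + (7/156)*q2 = 0.
  δ^3: a_3 + q1*a_2 + q2*a_1 + q3*a_0 = 0, i.e. -319921/269568 + (-45703/22464)*q1 + (-4865/1872)*q2 + (7/156)*q3 = 0.
  δ^4: a_4 + q1*a_3 + q2*a_2 + q3*a_1 + q4*a_0 = 0, i.e. -2239447/3234816 + (-319921/269568)*q1 + (-45703/22464)*q2 + (-4865/1872)*q3 + (7/156)*q4 = 0.
  δ^5: a_5 + q1*a_4 + q2*a_3 + q3*a_2 + q4*a_1 = 0, i.e. -15676129/38817792 + (-2239447/3234816)*q1 + (-319921/269568)*q2 + (-45703/22464)*q3 + (-4865/1872)*q4 = 0.
Solving this linear system: q1 = -560638701/718581764, q2 = 248337044/1616808969, q3 = -5432128/179645441, q4 = 86914048/14551280721.
The numerator is Q*f truncated at degree 1: P0 = a_0 = 7/156; P1 = a_1 + q1*a_0 = -442874241593/168148132776.
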